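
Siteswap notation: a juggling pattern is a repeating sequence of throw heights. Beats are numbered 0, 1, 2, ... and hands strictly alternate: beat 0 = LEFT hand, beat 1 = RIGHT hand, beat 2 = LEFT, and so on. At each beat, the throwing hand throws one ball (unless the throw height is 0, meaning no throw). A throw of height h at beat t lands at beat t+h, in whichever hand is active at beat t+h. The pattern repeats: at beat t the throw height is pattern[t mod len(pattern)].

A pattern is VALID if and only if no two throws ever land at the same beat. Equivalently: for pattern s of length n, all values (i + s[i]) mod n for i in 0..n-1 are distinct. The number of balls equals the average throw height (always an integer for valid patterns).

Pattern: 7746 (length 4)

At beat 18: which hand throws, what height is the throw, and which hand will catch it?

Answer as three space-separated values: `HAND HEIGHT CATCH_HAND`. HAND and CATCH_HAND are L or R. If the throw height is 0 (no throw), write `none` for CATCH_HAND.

Beat 18: 18 mod 2 = 0, so hand = L
Throw height = pattern[18 mod 4] = pattern[2] = 4
Lands at beat 18+4=22, 22 mod 2 = 0, so catch hand = L

Answer: L 4 L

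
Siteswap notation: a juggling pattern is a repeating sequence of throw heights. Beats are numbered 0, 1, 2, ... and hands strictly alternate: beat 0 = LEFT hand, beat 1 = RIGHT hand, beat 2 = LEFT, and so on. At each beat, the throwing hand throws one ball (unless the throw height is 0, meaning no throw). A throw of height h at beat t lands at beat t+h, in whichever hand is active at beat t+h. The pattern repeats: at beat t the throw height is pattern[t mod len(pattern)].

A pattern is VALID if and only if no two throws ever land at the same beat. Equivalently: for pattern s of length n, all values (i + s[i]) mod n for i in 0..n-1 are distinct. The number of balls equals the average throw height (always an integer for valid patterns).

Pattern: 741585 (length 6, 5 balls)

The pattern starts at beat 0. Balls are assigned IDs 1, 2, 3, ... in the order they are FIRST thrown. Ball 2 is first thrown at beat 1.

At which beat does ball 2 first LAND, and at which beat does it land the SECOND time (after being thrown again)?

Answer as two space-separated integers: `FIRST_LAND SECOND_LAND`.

Beat 0 (L): throw ball1 h=7 -> lands@7:R; in-air after throw: [b1@7:R]
Beat 1 (R): throw ball2 h=4 -> lands@5:R; in-air after throw: [b2@5:R b1@7:R]
Beat 2 (L): throw ball3 h=1 -> lands@3:R; in-air after throw: [b3@3:R b2@5:R b1@7:R]
Beat 3 (R): throw ball3 h=5 -> lands@8:L; in-air after throw: [b2@5:R b1@7:R b3@8:L]
Beat 4 (L): throw ball4 h=8 -> lands@12:L; in-air after throw: [b2@5:R b1@7:R b3@8:L b4@12:L]
Beat 5 (R): throw ball2 h=5 -> lands@10:L; in-air after throw: [b1@7:R b3@8:L b2@10:L b4@12:L]
Beat 6 (L): throw ball5 h=7 -> lands@13:R; in-air after throw: [b1@7:R b3@8:L b2@10:L b4@12:L b5@13:R]
Beat 7 (R): throw ball1 h=4 -> lands@11:R; in-air after throw: [b3@8:L b2@10:L b1@11:R b4@12:L b5@13:R]
Beat 8 (L): throw ball3 h=1 -> lands@9:R; in-air after throw: [b3@9:R b2@10:L b1@11:R b4@12:L b5@13:R]
Beat 9 (R): throw ball3 h=5 -> lands@14:L; in-air after throw: [b2@10:L b1@11:R b4@12:L b5@13:R b3@14:L]
Beat 10 (L): throw ball2 h=8 -> lands@18:L; in-air after throw: [b1@11:R b4@12:L b5@13:R b3@14:L b2@18:L]
Ball 2: thrown@1 h=4 -> first land @5; rethrown@5 h=5 -> second land @10

Answer: 5 10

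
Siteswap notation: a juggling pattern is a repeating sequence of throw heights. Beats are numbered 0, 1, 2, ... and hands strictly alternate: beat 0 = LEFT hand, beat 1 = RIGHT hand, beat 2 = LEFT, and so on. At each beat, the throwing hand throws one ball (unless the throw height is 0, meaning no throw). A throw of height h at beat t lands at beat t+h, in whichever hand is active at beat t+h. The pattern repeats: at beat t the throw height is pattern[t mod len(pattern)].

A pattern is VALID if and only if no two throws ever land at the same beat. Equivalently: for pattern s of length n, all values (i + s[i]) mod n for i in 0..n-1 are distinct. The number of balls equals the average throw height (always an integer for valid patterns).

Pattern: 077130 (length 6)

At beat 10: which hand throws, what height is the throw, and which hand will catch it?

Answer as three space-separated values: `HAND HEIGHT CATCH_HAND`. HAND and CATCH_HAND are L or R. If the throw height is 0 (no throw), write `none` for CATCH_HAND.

Beat 10: 10 mod 2 = 0, so hand = L
Throw height = pattern[10 mod 6] = pattern[4] = 3
Lands at beat 10+3=13, 13 mod 2 = 1, so catch hand = R

Answer: L 3 R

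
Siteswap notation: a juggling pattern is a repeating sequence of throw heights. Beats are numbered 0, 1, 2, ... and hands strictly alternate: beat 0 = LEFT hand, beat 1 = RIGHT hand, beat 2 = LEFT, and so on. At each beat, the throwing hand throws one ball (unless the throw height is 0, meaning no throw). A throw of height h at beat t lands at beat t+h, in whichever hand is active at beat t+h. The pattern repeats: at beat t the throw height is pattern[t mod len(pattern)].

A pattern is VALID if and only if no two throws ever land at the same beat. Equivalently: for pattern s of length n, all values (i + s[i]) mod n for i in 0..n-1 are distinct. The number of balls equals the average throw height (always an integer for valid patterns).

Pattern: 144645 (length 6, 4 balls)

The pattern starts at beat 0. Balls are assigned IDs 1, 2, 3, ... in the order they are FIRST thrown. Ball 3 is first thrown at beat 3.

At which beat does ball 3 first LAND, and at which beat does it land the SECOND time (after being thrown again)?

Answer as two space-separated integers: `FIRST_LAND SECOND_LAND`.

Beat 0 (L): throw ball1 h=1 -> lands@1:R; in-air after throw: [b1@1:R]
Beat 1 (R): throw ball1 h=4 -> lands@5:R; in-air after throw: [b1@5:R]
Beat 2 (L): throw ball2 h=4 -> lands@6:L; in-air after throw: [b1@5:R b2@6:L]
Beat 3 (R): throw ball3 h=6 -> lands@9:R; in-air after throw: [b1@5:R b2@6:L b3@9:R]
Beat 4 (L): throw ball4 h=4 -> lands@8:L; in-air after throw: [b1@5:R b2@6:L b4@8:L b3@9:R]
Beat 5 (R): throw ball1 h=5 -> lands@10:L; in-air after throw: [b2@6:L b4@8:L b3@9:R b1@10:L]
Beat 6 (L): throw ball2 h=1 -> lands@7:R; in-air after throw: [b2@7:R b4@8:L b3@9:R b1@10:L]
Beat 7 (R): throw ball2 h=4 -> lands@11:R; in-air after throw: [b4@8:L b3@9:R b1@10:L b2@11:R]
Beat 8 (L): throw ball4 h=4 -> lands@12:L; in-air after throw: [b3@9:R b1@10:L b2@11:R b4@12:L]
Beat 9 (R): throw ball3 h=6 -> lands@15:R; in-air after throw: [b1@10:L b2@11:R b4@12:L b3@15:R]
Beat 10 (L): throw ball1 h=4 -> lands@14:L; in-air after throw: [b2@11:R b4@12:L b1@14:L b3@15:R]
Beat 11 (R): throw ball2 h=5 -> lands@16:L; in-air after throw: [b4@12:L b1@14:L b3@15:R b2@16:L]
Beat 12 (L): throw ball4 h=1 -> lands@13:R; in-air after throw: [b4@13:R b1@14:L b3@15:R b2@16:L]
Ball 3: thrown@3 h=6 -> first land @9; rethrown@9 h=6 -> second land @15

Answer: 9 15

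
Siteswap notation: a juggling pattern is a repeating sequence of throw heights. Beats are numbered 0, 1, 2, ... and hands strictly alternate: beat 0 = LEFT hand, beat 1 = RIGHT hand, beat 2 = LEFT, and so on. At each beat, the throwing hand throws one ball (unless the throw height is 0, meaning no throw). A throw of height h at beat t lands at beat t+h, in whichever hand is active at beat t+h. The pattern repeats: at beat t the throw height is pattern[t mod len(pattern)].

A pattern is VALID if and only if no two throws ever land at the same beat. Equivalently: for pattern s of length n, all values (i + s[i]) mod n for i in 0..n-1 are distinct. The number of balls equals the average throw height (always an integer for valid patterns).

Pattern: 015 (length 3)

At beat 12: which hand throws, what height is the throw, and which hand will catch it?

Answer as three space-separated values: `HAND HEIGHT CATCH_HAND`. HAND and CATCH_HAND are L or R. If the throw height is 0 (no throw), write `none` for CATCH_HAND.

Beat 12: 12 mod 2 = 0, so hand = L
Throw height = pattern[12 mod 3] = pattern[0] = 0

Answer: L 0 none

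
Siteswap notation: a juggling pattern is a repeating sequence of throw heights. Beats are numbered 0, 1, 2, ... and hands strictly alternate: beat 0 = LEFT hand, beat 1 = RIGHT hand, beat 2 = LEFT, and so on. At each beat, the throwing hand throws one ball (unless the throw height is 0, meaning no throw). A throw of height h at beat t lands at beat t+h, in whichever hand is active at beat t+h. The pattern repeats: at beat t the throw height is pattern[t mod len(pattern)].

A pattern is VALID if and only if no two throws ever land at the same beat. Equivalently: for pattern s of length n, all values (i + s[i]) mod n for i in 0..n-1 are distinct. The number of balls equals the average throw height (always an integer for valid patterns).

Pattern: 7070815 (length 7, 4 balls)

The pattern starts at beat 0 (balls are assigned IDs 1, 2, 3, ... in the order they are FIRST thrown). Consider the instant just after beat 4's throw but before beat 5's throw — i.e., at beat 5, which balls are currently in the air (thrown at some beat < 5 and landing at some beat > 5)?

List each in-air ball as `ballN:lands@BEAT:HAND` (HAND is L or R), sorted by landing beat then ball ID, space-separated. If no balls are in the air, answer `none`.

Beat 0 (L): throw ball1 h=7 -> lands@7:R; in-air after throw: [b1@7:R]
Beat 2 (L): throw ball2 h=7 -> lands@9:R; in-air after throw: [b1@7:R b2@9:R]
Beat 4 (L): throw ball3 h=8 -> lands@12:L; in-air after throw: [b1@7:R b2@9:R b3@12:L]
Beat 5 (R): throw ball4 h=1 -> lands@6:L; in-air after throw: [b4@6:L b1@7:R b2@9:R b3@12:L]

Answer: ball1:lands@7:R ball2:lands@9:R ball3:lands@12:L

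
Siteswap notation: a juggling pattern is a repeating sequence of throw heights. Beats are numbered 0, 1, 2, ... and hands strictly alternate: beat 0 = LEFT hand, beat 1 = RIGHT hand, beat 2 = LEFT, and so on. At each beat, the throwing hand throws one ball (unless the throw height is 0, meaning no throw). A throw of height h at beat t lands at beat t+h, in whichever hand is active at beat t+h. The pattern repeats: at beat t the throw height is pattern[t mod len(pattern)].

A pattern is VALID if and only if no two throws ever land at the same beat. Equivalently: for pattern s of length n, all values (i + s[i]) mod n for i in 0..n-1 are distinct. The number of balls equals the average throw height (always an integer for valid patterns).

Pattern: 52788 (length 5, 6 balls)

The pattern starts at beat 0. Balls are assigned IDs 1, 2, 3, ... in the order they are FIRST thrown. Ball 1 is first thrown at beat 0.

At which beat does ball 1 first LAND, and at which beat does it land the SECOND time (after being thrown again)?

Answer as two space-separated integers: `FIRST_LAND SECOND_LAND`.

Answer: 5 10

Derivation:
Beat 0 (L): throw ball1 h=5 -> lands@5:R; in-air after throw: [b1@5:R]
Beat 1 (R): throw ball2 h=2 -> lands@3:R; in-air after throw: [b2@3:R b1@5:R]
Beat 2 (L): throw ball3 h=7 -> lands@9:R; in-air after throw: [b2@3:R b1@5:R b3@9:R]
Beat 3 (R): throw ball2 h=8 -> lands@11:R; in-air after throw: [b1@5:R b3@9:R b2@11:R]
Beat 4 (L): throw ball4 h=8 -> lands@12:L; in-air after throw: [b1@5:R b3@9:R b2@11:R b4@12:L]
Beat 5 (R): throw ball1 h=5 -> lands@10:L; in-air after throw: [b3@9:R b1@10:L b2@11:R b4@12:L]
Beat 6 (L): throw ball5 h=2 -> lands@8:L; in-air after throw: [b5@8:L b3@9:R b1@10:L b2@11:R b4@12:L]
Beat 7 (R): throw ball6 h=7 -> lands@14:L; in-air after throw: [b5@8:L b3@9:R b1@10:L b2@11:R b4@12:L b6@14:L]
Beat 8 (L): throw ball5 h=8 -> lands@16:L; in-air after throw: [b3@9:R b1@10:L b2@11:R b4@12:L b6@14:L b5@16:L]
Beat 9 (R): throw ball3 h=8 -> lands@17:R; in-air after throw: [b1@10:L b2@11:R b4@12:L b6@14:L b5@16:L b3@17:R]
Beat 10 (L): throw ball1 h=5 -> lands@15:R; in-air after throw: [b2@11:R b4@12:L b6@14:L b1@15:R b5@16:L b3@17:R]
Ball 1: thrown@0 h=5 -> first land @5; rethrown@5 h=5 -> second land @10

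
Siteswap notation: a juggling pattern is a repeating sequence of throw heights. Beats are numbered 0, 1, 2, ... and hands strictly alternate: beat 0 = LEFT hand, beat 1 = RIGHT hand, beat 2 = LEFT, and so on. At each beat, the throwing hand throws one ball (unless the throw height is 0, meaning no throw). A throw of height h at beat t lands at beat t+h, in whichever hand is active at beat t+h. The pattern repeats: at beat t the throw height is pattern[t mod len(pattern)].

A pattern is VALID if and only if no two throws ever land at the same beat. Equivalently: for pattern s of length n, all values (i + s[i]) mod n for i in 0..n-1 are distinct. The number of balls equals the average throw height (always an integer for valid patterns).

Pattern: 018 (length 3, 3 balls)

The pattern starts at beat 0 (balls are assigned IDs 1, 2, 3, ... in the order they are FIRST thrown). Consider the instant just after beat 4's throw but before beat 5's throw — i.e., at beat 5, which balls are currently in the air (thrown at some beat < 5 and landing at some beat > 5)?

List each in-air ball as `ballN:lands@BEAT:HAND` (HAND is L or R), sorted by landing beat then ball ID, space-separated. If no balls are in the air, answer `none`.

Beat 1 (R): throw ball1 h=1 -> lands@2:L; in-air after throw: [b1@2:L]
Beat 2 (L): throw ball1 h=8 -> lands@10:L; in-air after throw: [b1@10:L]
Beat 4 (L): throw ball2 h=1 -> lands@5:R; in-air after throw: [b2@5:R b1@10:L]
Beat 5 (R): throw ball2 h=8 -> lands@13:R; in-air after throw: [b1@10:L b2@13:R]

Answer: ball1:lands@10:L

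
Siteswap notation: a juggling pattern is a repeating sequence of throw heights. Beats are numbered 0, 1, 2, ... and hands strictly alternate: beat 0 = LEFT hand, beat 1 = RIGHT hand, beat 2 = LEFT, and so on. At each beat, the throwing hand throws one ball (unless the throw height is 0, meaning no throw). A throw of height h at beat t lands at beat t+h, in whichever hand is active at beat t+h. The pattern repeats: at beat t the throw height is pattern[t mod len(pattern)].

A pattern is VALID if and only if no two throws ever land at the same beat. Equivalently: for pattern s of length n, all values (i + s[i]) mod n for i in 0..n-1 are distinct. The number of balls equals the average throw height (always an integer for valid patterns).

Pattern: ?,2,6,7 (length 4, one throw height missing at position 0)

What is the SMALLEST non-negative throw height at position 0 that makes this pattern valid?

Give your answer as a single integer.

Answer: 1

Derivation:
i=0: s[i]=? (unknown)
i=1: (1 + 2) mod 4 = 3
i=2: (2 + 6) mod 4 = 0
i=3: (3 + 7) mod 4 = 2
Known residues: [0, 2, 3]; need a permutation of 0..3, so missing residue r = 1
Need (0 + s) mod 4 = 1; smallest s = (1 - 0) mod 4 = 1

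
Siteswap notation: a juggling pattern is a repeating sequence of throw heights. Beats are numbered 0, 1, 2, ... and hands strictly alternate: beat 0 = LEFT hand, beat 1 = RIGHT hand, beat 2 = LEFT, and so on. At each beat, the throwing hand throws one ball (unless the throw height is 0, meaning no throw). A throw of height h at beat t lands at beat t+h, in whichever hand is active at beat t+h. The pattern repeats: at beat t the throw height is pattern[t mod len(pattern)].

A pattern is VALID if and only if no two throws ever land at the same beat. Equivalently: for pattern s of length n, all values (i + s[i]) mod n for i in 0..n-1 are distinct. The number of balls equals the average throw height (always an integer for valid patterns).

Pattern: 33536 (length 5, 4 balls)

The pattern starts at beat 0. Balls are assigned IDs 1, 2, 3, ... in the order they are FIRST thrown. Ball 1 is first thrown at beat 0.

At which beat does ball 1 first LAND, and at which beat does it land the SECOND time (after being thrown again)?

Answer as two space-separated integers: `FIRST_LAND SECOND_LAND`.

Beat 0 (L): throw ball1 h=3 -> lands@3:R; in-air after throw: [b1@3:R]
Beat 1 (R): throw ball2 h=3 -> lands@4:L; in-air after throw: [b1@3:R b2@4:L]
Beat 2 (L): throw ball3 h=5 -> lands@7:R; in-air after throw: [b1@3:R b2@4:L b3@7:R]
Beat 3 (R): throw ball1 h=3 -> lands@6:L; in-air after throw: [b2@4:L b1@6:L b3@7:R]
Beat 4 (L): throw ball2 h=6 -> lands@10:L; in-air after throw: [b1@6:L b3@7:R b2@10:L]
Beat 5 (R): throw ball4 h=3 -> lands@8:L; in-air after throw: [b1@6:L b3@7:R b4@8:L b2@10:L]
Beat 6 (L): throw ball1 h=3 -> lands@9:R; in-air after throw: [b3@7:R b4@8:L b1@9:R b2@10:L]
Ball 1: thrown@0 h=3 -> first land @3; rethrown@3 h=3 -> second land @6

Answer: 3 6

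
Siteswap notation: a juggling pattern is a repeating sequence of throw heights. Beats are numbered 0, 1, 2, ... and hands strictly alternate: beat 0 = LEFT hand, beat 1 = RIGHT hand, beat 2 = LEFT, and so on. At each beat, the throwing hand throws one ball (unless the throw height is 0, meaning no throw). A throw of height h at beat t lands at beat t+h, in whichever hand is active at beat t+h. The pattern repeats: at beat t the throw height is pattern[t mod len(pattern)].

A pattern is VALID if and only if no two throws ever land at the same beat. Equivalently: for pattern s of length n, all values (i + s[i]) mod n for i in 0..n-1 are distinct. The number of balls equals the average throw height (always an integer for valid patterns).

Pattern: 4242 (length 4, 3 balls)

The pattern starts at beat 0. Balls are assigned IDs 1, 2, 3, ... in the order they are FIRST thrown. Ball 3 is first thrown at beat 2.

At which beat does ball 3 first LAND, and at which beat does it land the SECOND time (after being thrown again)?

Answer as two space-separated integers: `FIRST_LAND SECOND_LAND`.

Beat 0 (L): throw ball1 h=4 -> lands@4:L; in-air after throw: [b1@4:L]
Beat 1 (R): throw ball2 h=2 -> lands@3:R; in-air after throw: [b2@3:R b1@4:L]
Beat 2 (L): throw ball3 h=4 -> lands@6:L; in-air after throw: [b2@3:R b1@4:L b3@6:L]
Beat 3 (R): throw ball2 h=2 -> lands@5:R; in-air after throw: [b1@4:L b2@5:R b3@6:L]
Beat 4 (L): throw ball1 h=4 -> lands@8:L; in-air after throw: [b2@5:R b3@6:L b1@8:L]
Beat 5 (R): throw ball2 h=2 -> lands@7:R; in-air after throw: [b3@6:L b2@7:R b1@8:L]
Beat 6 (L): throw ball3 h=4 -> lands@10:L; in-air after throw: [b2@7:R b1@8:L b3@10:L]
Beat 7 (R): throw ball2 h=2 -> lands@9:R; in-air after throw: [b1@8:L b2@9:R b3@10:L]
Beat 8 (L): throw ball1 h=4 -> lands@12:L; in-air after throw: [b2@9:R b3@10:L b1@12:L]
Beat 9 (R): throw ball2 h=2 -> lands@11:R; in-air after throw: [b3@10:L b2@11:R b1@12:L]
Beat 10 (L): throw ball3 h=4 -> lands@14:L; in-air after throw: [b2@11:R b1@12:L b3@14:L]
Ball 3: thrown@2 h=4 -> first land @6; rethrown@6 h=4 -> second land @10

Answer: 6 10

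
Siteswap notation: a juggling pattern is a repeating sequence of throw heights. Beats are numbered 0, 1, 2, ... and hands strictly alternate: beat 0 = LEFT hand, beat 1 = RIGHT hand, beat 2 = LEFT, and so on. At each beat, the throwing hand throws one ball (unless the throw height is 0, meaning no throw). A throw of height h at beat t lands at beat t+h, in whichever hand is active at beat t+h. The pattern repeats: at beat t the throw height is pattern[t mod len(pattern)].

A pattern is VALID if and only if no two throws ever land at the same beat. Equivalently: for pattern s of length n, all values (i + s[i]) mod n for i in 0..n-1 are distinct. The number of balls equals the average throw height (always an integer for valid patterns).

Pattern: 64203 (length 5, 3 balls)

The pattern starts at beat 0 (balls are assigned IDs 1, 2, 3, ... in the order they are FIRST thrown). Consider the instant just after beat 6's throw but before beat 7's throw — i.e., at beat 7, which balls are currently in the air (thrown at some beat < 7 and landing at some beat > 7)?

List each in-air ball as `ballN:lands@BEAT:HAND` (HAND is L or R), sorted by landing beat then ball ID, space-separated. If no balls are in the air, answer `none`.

Beat 0 (L): throw ball1 h=6 -> lands@6:L; in-air after throw: [b1@6:L]
Beat 1 (R): throw ball2 h=4 -> lands@5:R; in-air after throw: [b2@5:R b1@6:L]
Beat 2 (L): throw ball3 h=2 -> lands@4:L; in-air after throw: [b3@4:L b2@5:R b1@6:L]
Beat 4 (L): throw ball3 h=3 -> lands@7:R; in-air after throw: [b2@5:R b1@6:L b3@7:R]
Beat 5 (R): throw ball2 h=6 -> lands@11:R; in-air after throw: [b1@6:L b3@7:R b2@11:R]
Beat 6 (L): throw ball1 h=4 -> lands@10:L; in-air after throw: [b3@7:R b1@10:L b2@11:R]
Beat 7 (R): throw ball3 h=2 -> lands@9:R; in-air after throw: [b3@9:R b1@10:L b2@11:R]

Answer: ball1:lands@10:L ball2:lands@11:R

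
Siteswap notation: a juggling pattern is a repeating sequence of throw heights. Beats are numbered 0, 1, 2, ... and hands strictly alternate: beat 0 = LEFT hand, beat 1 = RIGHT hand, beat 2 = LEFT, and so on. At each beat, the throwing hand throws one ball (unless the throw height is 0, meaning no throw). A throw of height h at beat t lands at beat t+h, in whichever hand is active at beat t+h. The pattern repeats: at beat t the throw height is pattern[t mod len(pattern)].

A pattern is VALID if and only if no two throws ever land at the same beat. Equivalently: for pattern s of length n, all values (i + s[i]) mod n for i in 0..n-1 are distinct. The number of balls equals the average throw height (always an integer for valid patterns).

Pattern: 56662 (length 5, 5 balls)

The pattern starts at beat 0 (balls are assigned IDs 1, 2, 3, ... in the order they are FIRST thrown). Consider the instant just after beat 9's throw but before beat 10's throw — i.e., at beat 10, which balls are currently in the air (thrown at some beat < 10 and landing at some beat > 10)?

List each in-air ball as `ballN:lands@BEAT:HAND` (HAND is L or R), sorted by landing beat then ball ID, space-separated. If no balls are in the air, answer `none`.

Beat 0 (L): throw ball1 h=5 -> lands@5:R; in-air after throw: [b1@5:R]
Beat 1 (R): throw ball2 h=6 -> lands@7:R; in-air after throw: [b1@5:R b2@7:R]
Beat 2 (L): throw ball3 h=6 -> lands@8:L; in-air after throw: [b1@5:R b2@7:R b3@8:L]
Beat 3 (R): throw ball4 h=6 -> lands@9:R; in-air after throw: [b1@5:R b2@7:R b3@8:L b4@9:R]
Beat 4 (L): throw ball5 h=2 -> lands@6:L; in-air after throw: [b1@5:R b5@6:L b2@7:R b3@8:L b4@9:R]
Beat 5 (R): throw ball1 h=5 -> lands@10:L; in-air after throw: [b5@6:L b2@7:R b3@8:L b4@9:R b1@10:L]
Beat 6 (L): throw ball5 h=6 -> lands@12:L; in-air after throw: [b2@7:R b3@8:L b4@9:R b1@10:L b5@12:L]
Beat 7 (R): throw ball2 h=6 -> lands@13:R; in-air after throw: [b3@8:L b4@9:R b1@10:L b5@12:L b2@13:R]
Beat 8 (L): throw ball3 h=6 -> lands@14:L; in-air after throw: [b4@9:R b1@10:L b5@12:L b2@13:R b3@14:L]
Beat 9 (R): throw ball4 h=2 -> lands@11:R; in-air after throw: [b1@10:L b4@11:R b5@12:L b2@13:R b3@14:L]
Beat 10 (L): throw ball1 h=5 -> lands@15:R; in-air after throw: [b4@11:R b5@12:L b2@13:R b3@14:L b1@15:R]

Answer: ball4:lands@11:R ball5:lands@12:L ball2:lands@13:R ball3:lands@14:L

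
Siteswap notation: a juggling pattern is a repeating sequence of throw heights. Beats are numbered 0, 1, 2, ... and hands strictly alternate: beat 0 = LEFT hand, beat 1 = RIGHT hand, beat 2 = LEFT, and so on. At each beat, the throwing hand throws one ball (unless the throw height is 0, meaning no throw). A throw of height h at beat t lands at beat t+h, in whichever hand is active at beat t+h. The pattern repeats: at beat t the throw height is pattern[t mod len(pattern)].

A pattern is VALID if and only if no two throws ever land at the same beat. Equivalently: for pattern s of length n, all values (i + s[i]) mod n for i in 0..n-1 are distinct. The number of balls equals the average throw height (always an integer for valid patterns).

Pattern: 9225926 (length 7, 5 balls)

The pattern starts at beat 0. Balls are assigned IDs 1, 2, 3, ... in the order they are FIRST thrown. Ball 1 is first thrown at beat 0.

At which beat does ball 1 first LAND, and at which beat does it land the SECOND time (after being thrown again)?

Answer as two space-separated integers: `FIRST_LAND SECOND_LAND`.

Beat 0 (L): throw ball1 h=9 -> lands@9:R; in-air after throw: [b1@9:R]
Beat 1 (R): throw ball2 h=2 -> lands@3:R; in-air after throw: [b2@3:R b1@9:R]
Beat 2 (L): throw ball3 h=2 -> lands@4:L; in-air after throw: [b2@3:R b3@4:L b1@9:R]
Beat 3 (R): throw ball2 h=5 -> lands@8:L; in-air after throw: [b3@4:L b2@8:L b1@9:R]
Beat 4 (L): throw ball3 h=9 -> lands@13:R; in-air after throw: [b2@8:L b1@9:R b3@13:R]
Beat 5 (R): throw ball4 h=2 -> lands@7:R; in-air after throw: [b4@7:R b2@8:L b1@9:R b3@13:R]
Beat 6 (L): throw ball5 h=6 -> lands@12:L; in-air after throw: [b4@7:R b2@8:L b1@9:R b5@12:L b3@13:R]
Beat 7 (R): throw ball4 h=9 -> lands@16:L; in-air after throw: [b2@8:L b1@9:R b5@12:L b3@13:R b4@16:L]
Beat 8 (L): throw ball2 h=2 -> lands@10:L; in-air after throw: [b1@9:R b2@10:L b5@12:L b3@13:R b4@16:L]
Beat 9 (R): throw ball1 h=2 -> lands@11:R; in-air after throw: [b2@10:L b1@11:R b5@12:L b3@13:R b4@16:L]
Beat 10 (L): throw ball2 h=5 -> lands@15:R; in-air after throw: [b1@11:R b5@12:L b3@13:R b2@15:R b4@16:L]
Beat 11 (R): throw ball1 h=9 -> lands@20:L; in-air after throw: [b5@12:L b3@13:R b2@15:R b4@16:L b1@20:L]
Ball 1: thrown@0 h=9 -> first land @9; rethrown@9 h=2 -> second land @11

Answer: 9 11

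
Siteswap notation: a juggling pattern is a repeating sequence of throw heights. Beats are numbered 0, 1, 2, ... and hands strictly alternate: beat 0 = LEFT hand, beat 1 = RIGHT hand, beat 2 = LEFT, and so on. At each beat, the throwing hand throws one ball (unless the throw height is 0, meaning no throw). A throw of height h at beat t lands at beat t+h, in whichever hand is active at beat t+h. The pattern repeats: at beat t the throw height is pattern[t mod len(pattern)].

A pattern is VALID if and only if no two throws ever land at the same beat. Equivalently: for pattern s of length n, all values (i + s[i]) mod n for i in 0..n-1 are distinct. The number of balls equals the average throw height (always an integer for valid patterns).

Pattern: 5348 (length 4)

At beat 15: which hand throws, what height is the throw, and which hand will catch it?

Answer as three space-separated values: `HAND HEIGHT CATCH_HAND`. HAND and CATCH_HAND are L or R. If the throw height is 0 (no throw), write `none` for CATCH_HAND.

Answer: R 8 R

Derivation:
Beat 15: 15 mod 2 = 1, so hand = R
Throw height = pattern[15 mod 4] = pattern[3] = 8
Lands at beat 15+8=23, 23 mod 2 = 1, so catch hand = R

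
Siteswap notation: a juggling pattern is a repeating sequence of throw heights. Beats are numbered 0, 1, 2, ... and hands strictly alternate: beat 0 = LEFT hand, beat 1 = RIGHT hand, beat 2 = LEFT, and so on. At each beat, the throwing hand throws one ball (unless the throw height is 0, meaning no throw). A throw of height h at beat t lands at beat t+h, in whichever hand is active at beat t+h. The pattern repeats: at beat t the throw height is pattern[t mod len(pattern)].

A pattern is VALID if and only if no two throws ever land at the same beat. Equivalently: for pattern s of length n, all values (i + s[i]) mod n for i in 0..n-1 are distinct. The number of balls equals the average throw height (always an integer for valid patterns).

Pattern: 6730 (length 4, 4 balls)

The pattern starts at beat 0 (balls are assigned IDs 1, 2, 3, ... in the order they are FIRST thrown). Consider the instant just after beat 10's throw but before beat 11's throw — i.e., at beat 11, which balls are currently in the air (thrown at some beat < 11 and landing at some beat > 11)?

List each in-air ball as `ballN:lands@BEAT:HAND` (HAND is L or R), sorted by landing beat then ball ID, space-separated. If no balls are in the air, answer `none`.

Answer: ball3:lands@12:L ball4:lands@13:R ball2:lands@14:L ball1:lands@16:L

Derivation:
Beat 0 (L): throw ball1 h=6 -> lands@6:L; in-air after throw: [b1@6:L]
Beat 1 (R): throw ball2 h=7 -> lands@8:L; in-air after throw: [b1@6:L b2@8:L]
Beat 2 (L): throw ball3 h=3 -> lands@5:R; in-air after throw: [b3@5:R b1@6:L b2@8:L]
Beat 4 (L): throw ball4 h=6 -> lands@10:L; in-air after throw: [b3@5:R b1@6:L b2@8:L b4@10:L]
Beat 5 (R): throw ball3 h=7 -> lands@12:L; in-air after throw: [b1@6:L b2@8:L b4@10:L b3@12:L]
Beat 6 (L): throw ball1 h=3 -> lands@9:R; in-air after throw: [b2@8:L b1@9:R b4@10:L b3@12:L]
Beat 8 (L): throw ball2 h=6 -> lands@14:L; in-air after throw: [b1@9:R b4@10:L b3@12:L b2@14:L]
Beat 9 (R): throw ball1 h=7 -> lands@16:L; in-air after throw: [b4@10:L b3@12:L b2@14:L b1@16:L]
Beat 10 (L): throw ball4 h=3 -> lands@13:R; in-air after throw: [b3@12:L b4@13:R b2@14:L b1@16:L]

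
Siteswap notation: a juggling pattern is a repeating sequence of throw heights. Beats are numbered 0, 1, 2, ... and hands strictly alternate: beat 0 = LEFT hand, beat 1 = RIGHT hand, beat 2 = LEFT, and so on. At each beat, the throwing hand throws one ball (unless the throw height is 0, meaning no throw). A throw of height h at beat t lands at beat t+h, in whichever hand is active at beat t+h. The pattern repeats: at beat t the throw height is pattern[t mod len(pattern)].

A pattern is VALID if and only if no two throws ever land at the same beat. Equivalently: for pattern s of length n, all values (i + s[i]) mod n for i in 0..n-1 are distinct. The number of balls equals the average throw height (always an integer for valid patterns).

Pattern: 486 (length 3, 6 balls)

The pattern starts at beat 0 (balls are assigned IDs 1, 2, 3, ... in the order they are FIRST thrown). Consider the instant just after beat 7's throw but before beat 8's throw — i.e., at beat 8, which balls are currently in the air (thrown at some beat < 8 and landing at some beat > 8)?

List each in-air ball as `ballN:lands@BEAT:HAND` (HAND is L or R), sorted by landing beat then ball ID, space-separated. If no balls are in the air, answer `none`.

Answer: ball2:lands@9:R ball6:lands@10:L ball5:lands@11:R ball1:lands@12:L ball4:lands@15:R

Derivation:
Beat 0 (L): throw ball1 h=4 -> lands@4:L; in-air after throw: [b1@4:L]
Beat 1 (R): throw ball2 h=8 -> lands@9:R; in-air after throw: [b1@4:L b2@9:R]
Beat 2 (L): throw ball3 h=6 -> lands@8:L; in-air after throw: [b1@4:L b3@8:L b2@9:R]
Beat 3 (R): throw ball4 h=4 -> lands@7:R; in-air after throw: [b1@4:L b4@7:R b3@8:L b2@9:R]
Beat 4 (L): throw ball1 h=8 -> lands@12:L; in-air after throw: [b4@7:R b3@8:L b2@9:R b1@12:L]
Beat 5 (R): throw ball5 h=6 -> lands@11:R; in-air after throw: [b4@7:R b3@8:L b2@9:R b5@11:R b1@12:L]
Beat 6 (L): throw ball6 h=4 -> lands@10:L; in-air after throw: [b4@7:R b3@8:L b2@9:R b6@10:L b5@11:R b1@12:L]
Beat 7 (R): throw ball4 h=8 -> lands@15:R; in-air after throw: [b3@8:L b2@9:R b6@10:L b5@11:R b1@12:L b4@15:R]
Beat 8 (L): throw ball3 h=6 -> lands@14:L; in-air after throw: [b2@9:R b6@10:L b5@11:R b1@12:L b3@14:L b4@15:R]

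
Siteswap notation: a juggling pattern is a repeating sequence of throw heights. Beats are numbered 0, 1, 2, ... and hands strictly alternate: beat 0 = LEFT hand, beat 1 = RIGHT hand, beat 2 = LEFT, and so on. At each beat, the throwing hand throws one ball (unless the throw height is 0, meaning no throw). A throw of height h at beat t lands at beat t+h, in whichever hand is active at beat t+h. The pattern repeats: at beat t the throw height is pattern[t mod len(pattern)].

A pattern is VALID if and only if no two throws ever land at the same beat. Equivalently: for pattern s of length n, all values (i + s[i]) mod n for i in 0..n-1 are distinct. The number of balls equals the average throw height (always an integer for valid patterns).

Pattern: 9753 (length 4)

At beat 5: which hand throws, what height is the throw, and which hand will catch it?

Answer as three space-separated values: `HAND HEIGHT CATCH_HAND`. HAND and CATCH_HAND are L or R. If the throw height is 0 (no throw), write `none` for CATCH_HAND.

Answer: R 7 L

Derivation:
Beat 5: 5 mod 2 = 1, so hand = R
Throw height = pattern[5 mod 4] = pattern[1] = 7
Lands at beat 5+7=12, 12 mod 2 = 0, so catch hand = L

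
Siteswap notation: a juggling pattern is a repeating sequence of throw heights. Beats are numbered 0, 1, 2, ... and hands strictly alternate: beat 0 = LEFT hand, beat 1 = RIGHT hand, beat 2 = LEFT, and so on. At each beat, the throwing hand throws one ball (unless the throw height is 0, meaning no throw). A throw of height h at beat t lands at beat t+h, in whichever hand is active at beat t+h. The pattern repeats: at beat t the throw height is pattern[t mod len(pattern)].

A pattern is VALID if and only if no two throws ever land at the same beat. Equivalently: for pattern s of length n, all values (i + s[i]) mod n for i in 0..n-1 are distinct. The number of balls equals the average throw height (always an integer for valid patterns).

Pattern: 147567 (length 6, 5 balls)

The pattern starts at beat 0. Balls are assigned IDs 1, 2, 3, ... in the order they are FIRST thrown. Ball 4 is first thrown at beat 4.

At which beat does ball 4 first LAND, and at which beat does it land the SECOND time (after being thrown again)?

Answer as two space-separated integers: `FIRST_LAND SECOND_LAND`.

Answer: 10 16

Derivation:
Beat 0 (L): throw ball1 h=1 -> lands@1:R; in-air after throw: [b1@1:R]
Beat 1 (R): throw ball1 h=4 -> lands@5:R; in-air after throw: [b1@5:R]
Beat 2 (L): throw ball2 h=7 -> lands@9:R; in-air after throw: [b1@5:R b2@9:R]
Beat 3 (R): throw ball3 h=5 -> lands@8:L; in-air after throw: [b1@5:R b3@8:L b2@9:R]
Beat 4 (L): throw ball4 h=6 -> lands@10:L; in-air after throw: [b1@5:R b3@8:L b2@9:R b4@10:L]
Beat 5 (R): throw ball1 h=7 -> lands@12:L; in-air after throw: [b3@8:L b2@9:R b4@10:L b1@12:L]
Beat 6 (L): throw ball5 h=1 -> lands@7:R; in-air after throw: [b5@7:R b3@8:L b2@9:R b4@10:L b1@12:L]
Beat 7 (R): throw ball5 h=4 -> lands@11:R; in-air after throw: [b3@8:L b2@9:R b4@10:L b5@11:R b1@12:L]
Beat 8 (L): throw ball3 h=7 -> lands@15:R; in-air after throw: [b2@9:R b4@10:L b5@11:R b1@12:L b3@15:R]
Beat 9 (R): throw ball2 h=5 -> lands@14:L; in-air after throw: [b4@10:L b5@11:R b1@12:L b2@14:L b3@15:R]
Beat 10 (L): throw ball4 h=6 -> lands@16:L; in-air after throw: [b5@11:R b1@12:L b2@14:L b3@15:R b4@16:L]
Beat 11 (R): throw ball5 h=7 -> lands@18:L; in-air after throw: [b1@12:L b2@14:L b3@15:R b4@16:L b5@18:L]
Beat 12 (L): throw ball1 h=1 -> lands@13:R; in-air after throw: [b1@13:R b2@14:L b3@15:R b4@16:L b5@18:L]
Beat 13 (R): throw ball1 h=4 -> lands@17:R; in-air after throw: [b2@14:L b3@15:R b4@16:L b1@17:R b5@18:L]
Beat 14 (L): throw ball2 h=7 -> lands@21:R; in-air after throw: [b3@15:R b4@16:L b1@17:R b5@18:L b2@21:R]
Beat 15 (R): throw ball3 h=5 -> lands@20:L; in-air after throw: [b4@16:L b1@17:R b5@18:L b3@20:L b2@21:R]
Beat 16 (L): throw ball4 h=6 -> lands@22:L; in-air after throw: [b1@17:R b5@18:L b3@20:L b2@21:R b4@22:L]
Ball 4: thrown@4 h=6 -> first land @10; rethrown@10 h=6 -> second land @16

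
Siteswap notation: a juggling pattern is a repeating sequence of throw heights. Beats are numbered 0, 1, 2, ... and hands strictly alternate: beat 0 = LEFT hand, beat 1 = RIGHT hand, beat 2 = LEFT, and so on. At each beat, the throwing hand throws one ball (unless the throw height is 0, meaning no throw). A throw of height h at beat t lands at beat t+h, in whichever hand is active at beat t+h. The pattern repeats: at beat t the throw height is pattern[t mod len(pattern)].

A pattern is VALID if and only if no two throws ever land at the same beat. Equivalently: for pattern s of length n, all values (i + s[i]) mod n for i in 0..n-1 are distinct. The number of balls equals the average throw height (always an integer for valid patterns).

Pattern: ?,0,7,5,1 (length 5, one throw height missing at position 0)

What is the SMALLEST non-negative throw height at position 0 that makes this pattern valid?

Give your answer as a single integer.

i=0: s[i]=? (unknown)
i=1: (1 + 0) mod 5 = 1
i=2: (2 + 7) mod 5 = 4
i=3: (3 + 5) mod 5 = 3
i=4: (4 + 1) mod 5 = 0
Known residues: [0, 1, 3, 4]; need a permutation of 0..4, so missing residue r = 2
Need (0 + s) mod 5 = 2; smallest s = (2 - 0) mod 5 = 2

Answer: 2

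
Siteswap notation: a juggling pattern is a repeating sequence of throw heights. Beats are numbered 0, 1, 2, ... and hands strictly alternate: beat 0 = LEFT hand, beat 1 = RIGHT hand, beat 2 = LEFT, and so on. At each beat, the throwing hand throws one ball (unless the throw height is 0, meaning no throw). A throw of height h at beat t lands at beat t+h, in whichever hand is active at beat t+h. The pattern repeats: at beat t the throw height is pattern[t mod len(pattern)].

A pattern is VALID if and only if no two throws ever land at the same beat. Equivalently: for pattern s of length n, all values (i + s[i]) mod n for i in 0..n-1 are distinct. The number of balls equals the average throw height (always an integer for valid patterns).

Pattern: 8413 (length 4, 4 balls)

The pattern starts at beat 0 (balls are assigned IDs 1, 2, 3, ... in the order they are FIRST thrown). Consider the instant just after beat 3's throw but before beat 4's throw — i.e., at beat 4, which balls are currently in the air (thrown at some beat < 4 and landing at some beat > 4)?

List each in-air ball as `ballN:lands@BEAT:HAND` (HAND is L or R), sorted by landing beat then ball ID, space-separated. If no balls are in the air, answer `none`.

Answer: ball2:lands@5:R ball3:lands@6:L ball1:lands@8:L

Derivation:
Beat 0 (L): throw ball1 h=8 -> lands@8:L; in-air after throw: [b1@8:L]
Beat 1 (R): throw ball2 h=4 -> lands@5:R; in-air after throw: [b2@5:R b1@8:L]
Beat 2 (L): throw ball3 h=1 -> lands@3:R; in-air after throw: [b3@3:R b2@5:R b1@8:L]
Beat 3 (R): throw ball3 h=3 -> lands@6:L; in-air after throw: [b2@5:R b3@6:L b1@8:L]
Beat 4 (L): throw ball4 h=8 -> lands@12:L; in-air after throw: [b2@5:R b3@6:L b1@8:L b4@12:L]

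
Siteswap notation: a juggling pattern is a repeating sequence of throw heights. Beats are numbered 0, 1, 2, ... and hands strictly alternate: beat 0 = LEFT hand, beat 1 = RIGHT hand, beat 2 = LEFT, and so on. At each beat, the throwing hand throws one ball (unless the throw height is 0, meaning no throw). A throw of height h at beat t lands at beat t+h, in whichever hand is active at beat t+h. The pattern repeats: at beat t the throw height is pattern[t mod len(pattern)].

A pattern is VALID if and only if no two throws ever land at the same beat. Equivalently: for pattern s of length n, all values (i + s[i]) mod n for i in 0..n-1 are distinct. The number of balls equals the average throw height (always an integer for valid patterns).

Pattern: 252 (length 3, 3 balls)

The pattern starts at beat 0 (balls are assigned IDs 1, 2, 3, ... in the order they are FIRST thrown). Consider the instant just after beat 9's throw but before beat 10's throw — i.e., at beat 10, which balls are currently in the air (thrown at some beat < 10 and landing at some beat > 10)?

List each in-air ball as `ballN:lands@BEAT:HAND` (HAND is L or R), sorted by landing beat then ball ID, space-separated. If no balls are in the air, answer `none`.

Beat 0 (L): throw ball1 h=2 -> lands@2:L; in-air after throw: [b1@2:L]
Beat 1 (R): throw ball2 h=5 -> lands@6:L; in-air after throw: [b1@2:L b2@6:L]
Beat 2 (L): throw ball1 h=2 -> lands@4:L; in-air after throw: [b1@4:L b2@6:L]
Beat 3 (R): throw ball3 h=2 -> lands@5:R; in-air after throw: [b1@4:L b3@5:R b2@6:L]
Beat 4 (L): throw ball1 h=5 -> lands@9:R; in-air after throw: [b3@5:R b2@6:L b1@9:R]
Beat 5 (R): throw ball3 h=2 -> lands@7:R; in-air after throw: [b2@6:L b3@7:R b1@9:R]
Beat 6 (L): throw ball2 h=2 -> lands@8:L; in-air after throw: [b3@7:R b2@8:L b1@9:R]
Beat 7 (R): throw ball3 h=5 -> lands@12:L; in-air after throw: [b2@8:L b1@9:R b3@12:L]
Beat 8 (L): throw ball2 h=2 -> lands@10:L; in-air after throw: [b1@9:R b2@10:L b3@12:L]
Beat 9 (R): throw ball1 h=2 -> lands@11:R; in-air after throw: [b2@10:L b1@11:R b3@12:L]
Beat 10 (L): throw ball2 h=5 -> lands@15:R; in-air after throw: [b1@11:R b3@12:L b2@15:R]

Answer: ball1:lands@11:R ball3:lands@12:L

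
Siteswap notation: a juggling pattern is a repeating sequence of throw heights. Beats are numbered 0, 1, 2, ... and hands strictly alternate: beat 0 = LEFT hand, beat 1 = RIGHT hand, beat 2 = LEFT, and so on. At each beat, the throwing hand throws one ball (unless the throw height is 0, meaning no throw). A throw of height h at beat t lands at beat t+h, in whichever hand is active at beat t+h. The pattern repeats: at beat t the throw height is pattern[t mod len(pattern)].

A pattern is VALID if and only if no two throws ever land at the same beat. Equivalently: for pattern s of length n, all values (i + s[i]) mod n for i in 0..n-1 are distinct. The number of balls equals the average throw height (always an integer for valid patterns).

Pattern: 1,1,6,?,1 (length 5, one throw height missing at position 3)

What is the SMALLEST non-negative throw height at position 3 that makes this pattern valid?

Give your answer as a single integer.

i=0: (0 + 1) mod 5 = 1
i=1: (1 + 1) mod 5 = 2
i=2: (2 + 6) mod 5 = 3
i=3: s[i]=? (unknown)
i=4: (4 + 1) mod 5 = 0
Known residues: [0, 1, 2, 3]; need a permutation of 0..4, so missing residue r = 4
Need (3 + s) mod 5 = 4; smallest s = (4 - 3) mod 5 = 1

Answer: 1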